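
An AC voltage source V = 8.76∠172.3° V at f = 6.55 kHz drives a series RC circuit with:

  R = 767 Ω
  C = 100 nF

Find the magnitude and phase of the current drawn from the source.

Step 1 — Angular frequency: ω = 2π·f = 2π·6550 = 4.115e+04 rad/s.
Step 2 — Component impedances:
  R: Z = R = 767 Ω
  C: Z = 1/(jωC) = -j/(ω·C) = 0 - j243 Ω
Step 3 — Series combination: Z_total = R + C = 767 - j243 Ω = 804.6∠-17.6° Ω.
Step 4 — Source phasor: V = 8.76∠172.3° V = -8.681 + j1.174 V.
Step 5 — Ohm's law: I = V / Z_total = (-8.681 + j1.174) / (767 - j243) = -0.01073 - j0.001868 A.
Step 6 — Convert to polar: |I| = 0.01089 A, ∠I = -170.1°.

I = 0.01089∠-170.1° A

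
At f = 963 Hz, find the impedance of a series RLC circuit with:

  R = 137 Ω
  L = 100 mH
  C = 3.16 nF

Step 1 — Angular frequency: ω = 2π·f = 2π·963 = 6051 rad/s.
Step 2 — Component impedances:
  R: Z = R = 137 Ω
  L: Z = jωL = j·6051·0.1 = 0 + j605.1 Ω
  C: Z = 1/(jωC) = -j/(ω·C) = 0 - j5.23e+04 Ω
Step 3 — Series combination: Z_total = R + L + C = 137 - j5.17e+04 Ω = 5.17e+04∠-89.8° Ω.

Z = 137 - j5.17e+04 Ω = 5.17e+04∠-89.8° Ω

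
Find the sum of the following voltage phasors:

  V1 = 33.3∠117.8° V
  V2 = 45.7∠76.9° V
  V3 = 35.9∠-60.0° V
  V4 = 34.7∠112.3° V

Step 1 — Convert each phasor to rectangular form:
  V1 = 33.3·(cos(117.8°) + j·sin(117.8°)) = -15.53 + j29.46 V
  V2 = 45.7·(cos(76.9°) + j·sin(76.9°)) = 10.36 + j44.51 V
  V3 = 35.9·(cos(-60.0°) + j·sin(-60.0°)) = 17.95 - j31.09 V
  V4 = 34.7·(cos(112.3°) + j·sin(112.3°)) = -13.17 + j32.1 V
Step 2 — Sum components: V_total = -0.3898 + j74.98 V.
Step 3 — Convert to polar: |V_total| = 74.98 V, ∠V_total = 90.3°.

V_total = 74.98∠90.3° V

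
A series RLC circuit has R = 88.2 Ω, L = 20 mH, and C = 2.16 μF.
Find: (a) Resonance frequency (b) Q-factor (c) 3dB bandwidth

Step 1 — Resonance: ω₀ = 1/√(LC) = 1/√(0.02·2.16e-06) = 4811 rad/s.
Step 2 — f₀ = ω₀/(2π) = 765.7 Hz.
Step 3 — Series Q: Q = ω₀L/R = 4811·0.02/88.2 = 1.091.
Step 4 — Bandwidth: Δω = ω₀/Q = 4410 rad/s; BW = Δω/(2π) = 701.9 Hz.

(a) f₀ = 765.7 Hz  (b) Q = 1.091  (c) BW = 701.9 Hz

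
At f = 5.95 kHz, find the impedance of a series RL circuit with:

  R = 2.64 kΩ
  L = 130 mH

Step 1 — Angular frequency: ω = 2π·f = 2π·5950 = 3.738e+04 rad/s.
Step 2 — Component impedances:
  R: Z = R = 2640 Ω
  L: Z = jωL = j·3.738e+04·0.13 = 0 + j4860 Ω
Step 3 — Series combination: Z_total = R + L = 2640 + j4860 Ω = 5531∠61.5° Ω.

Z = 2640 + j4860 Ω = 5531∠61.5° Ω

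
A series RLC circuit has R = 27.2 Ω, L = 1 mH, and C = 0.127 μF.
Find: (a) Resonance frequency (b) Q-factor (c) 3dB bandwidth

Step 1 — Resonance: ω₀ = 1/√(LC) = 1/√(0.001·1.27e-07) = 8.874e+04 rad/s.
Step 2 — f₀ = ω₀/(2π) = 1.412e+04 Hz.
Step 3 — Series Q: Q = ω₀L/R = 8.874e+04·0.001/27.2 = 3.262.
Step 4 — Bandwidth: Δω = ω₀/Q = 2.72e+04 rad/s; BW = Δω/(2π) = 4329 Hz.

(a) f₀ = 1.412e+04 Hz  (b) Q = 3.262  (c) BW = 4329 Hz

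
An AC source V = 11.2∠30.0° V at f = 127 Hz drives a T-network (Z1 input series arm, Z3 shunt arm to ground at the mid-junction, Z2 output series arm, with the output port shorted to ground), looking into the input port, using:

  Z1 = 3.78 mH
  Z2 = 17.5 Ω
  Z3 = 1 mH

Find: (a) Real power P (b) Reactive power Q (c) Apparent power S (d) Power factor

Step 1 — Angular frequency: ω = 2π·f = 2π·127 = 798 rad/s.
Step 2 — Component impedances:
  Z1: Z = jωL = j·798·0.00378 = 0 + j3.016 Ω
  Z2: Z = R = 17.5 Ω
  Z3: Z = jωL = j·798·0.001 = 0 + j0.798 Ω
Step 3 — With the output port shorted to ground, the output series arm Z2 runs from the junction to ground; the shunt arm Z3 also runs from the junction to ground. They appear in parallel: Z3 || Z2 = 0.03631 + j0.7963 Ω.
Step 4 — Series with input arm Z1: Z_in = Z1 + (Z3 || Z2) = 0.03631 + j3.813 Ω = 3.813∠89.5° Ω.
Step 5 — Source phasor: V = 11.2∠30.0° V = 9.699 + j5.6 V.
Step 6 — Current: I = V / Z = 1.493 - j2.53 A = 2.937∠-59.5° A.
Step 7 — Complex power: S = V·I* = 0.3133 + j32.9 VA.
Step 8 — Real power: P = Re(S) = 0.3133 W.
Step 9 — Reactive power: Q = Im(S) = 32.9 VAR.
Step 10 — Apparent power: |S| = 32.9 VA.
Step 11 — Power factor: PF = P/|S| = 0.009523 (lagging).

(a) P = 0.3133 W  (b) Q = 32.9 VAR  (c) S = 32.9 VA  (d) PF = 0.009523 (lagging)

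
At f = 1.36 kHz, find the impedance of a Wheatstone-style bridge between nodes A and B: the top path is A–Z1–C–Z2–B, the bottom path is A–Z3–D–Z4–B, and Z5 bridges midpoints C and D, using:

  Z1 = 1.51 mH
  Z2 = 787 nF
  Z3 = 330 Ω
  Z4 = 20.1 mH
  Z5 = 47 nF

Step 1 — Angular frequency: ω = 2π·f = 2π·1360 = 8545 rad/s.
Step 2 — Component impedances:
  Z1: Z = jωL = j·8545·0.00151 = 0 + j12.9 Ω
  Z2: Z = 1/(jωC) = -j/(ω·C) = 0 - j148.7 Ω
  Z3: Z = R = 330 Ω
  Z4: Z = jωL = j·8545·0.0201 = 0 + j171.8 Ω
  Z5: Z = 1/(jωC) = -j/(ω·C) = 0 - j2490 Ω
Step 3 — Bridge requires nodal analysis (the Z5 bridge couples midpoints C and D, so the two paths cannot be reduced to a simple series/parallel combination). Setting node B to ground and injecting 1 A at node A, the 3-node admittance system at A, C, D solves to V_A = Z_AB = 56.35 - j133 Ω = 144.5∠-67.0° Ω.

Z = 56.35 - j133 Ω = 144.5∠-67.0° Ω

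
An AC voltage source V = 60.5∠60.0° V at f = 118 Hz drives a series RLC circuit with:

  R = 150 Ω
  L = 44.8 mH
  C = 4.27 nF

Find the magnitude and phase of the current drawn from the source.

Step 1 — Angular frequency: ω = 2π·f = 2π·118 = 741.4 rad/s.
Step 2 — Component impedances:
  R: Z = R = 150 Ω
  L: Z = jωL = j·741.4·0.0448 = 0 + j33.22 Ω
  C: Z = 1/(jωC) = -j/(ω·C) = 0 - j3.159e+05 Ω
Step 3 — Series combination: Z_total = R + L + C = 150 - j3.158e+05 Ω = 3.158e+05∠-90.0° Ω.
Step 4 — Source phasor: V = 60.5∠60.0° V = 30.25 + j52.39 V.
Step 5 — Ohm's law: I = V / Z_total = (30.25 + j52.39) / (150 - j3.158e+05) = -0.0001658 + j9.586e-05 A.
Step 6 — Convert to polar: |I| = 0.0001916 A, ∠I = 150.0°.

I = 0.0001916∠150.0° A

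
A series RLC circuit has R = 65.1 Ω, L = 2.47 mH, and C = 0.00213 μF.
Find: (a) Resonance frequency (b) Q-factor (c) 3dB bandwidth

Step 1 — Resonance condition Im(Z)=0 gives ω₀ = 1/√(LC).
Step 2 — ω₀ = 1/√(0.00247·2.13e-09) = 4.36e+05 rad/s.
Step 3 — f₀ = ω₀/(2π) = 6.939e+04 Hz.
Step 4 — Series Q: Q = ω₀L/R = 4.36e+05·0.00247/65.1 = 16.54.
Step 5 — 3dB bandwidth: Δω = ω₀/Q = 2.636e+04 rad/s; BW = Δω/(2π) = 4195 Hz.

(a) f₀ = 6.939e+04 Hz  (b) Q = 16.54  (c) BW = 4195 Hz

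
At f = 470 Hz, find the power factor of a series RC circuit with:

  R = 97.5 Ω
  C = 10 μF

Step 1 — Angular frequency: ω = 2π·f = 2π·470 = 2953 rad/s.
Step 2 — Component impedances:
  R: Z = R = 97.5 Ω
  C: Z = 1/(jωC) = -j/(ω·C) = 0 - j33.86 Ω
Step 3 — Series combination: Z_total = R + C = 97.5 - j33.86 Ω = 103.2∠-19.2° Ω.
Step 4 — Power factor: PF = cos(φ) = Re(Z)/|Z| = 97.5/103.213 = 0.9446.
Step 5 — Type: Im(Z) = -33.86 ⇒ leading (phase φ = -19.2°).

PF = 0.9446 (leading, φ = -19.2°)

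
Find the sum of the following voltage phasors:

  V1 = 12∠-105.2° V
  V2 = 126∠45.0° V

Step 1 — Convert each phasor to rectangular form:
  V1 = 12·(cos(-105.2°) + j·sin(-105.2°)) = -3.146 - j11.58 V
  V2 = 126·(cos(45.0°) + j·sin(45.0°)) = 89.1 + j89.1 V
Step 2 — Sum components: V_total = 85.95 + j77.52 V.
Step 3 — Convert to polar: |V_total| = 115.7 V, ∠V_total = 42.0°.

V_total = 115.7∠42.0° V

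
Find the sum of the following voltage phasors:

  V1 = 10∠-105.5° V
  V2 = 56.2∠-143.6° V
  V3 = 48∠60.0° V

Step 1 — Convert each phasor to rectangular form:
  V1 = 10·(cos(-105.5°) + j·sin(-105.5°)) = -2.672 - j9.636 V
  V2 = 56.2·(cos(-143.6°) + j·sin(-143.6°)) = -45.24 - j33.35 V
  V3 = 48·(cos(60.0°) + j·sin(60.0°)) = 24 + j41.57 V
Step 2 — Sum components: V_total = -23.91 - j1.417 V.
Step 3 — Convert to polar: |V_total| = 23.95 V, ∠V_total = -176.6°.

V_total = 23.95∠-176.6° V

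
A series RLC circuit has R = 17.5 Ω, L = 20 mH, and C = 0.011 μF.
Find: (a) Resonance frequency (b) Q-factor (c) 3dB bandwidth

Step 1 — Resonance condition Im(Z)=0 gives ω₀ = 1/√(LC).
Step 2 — ω₀ = 1/√(0.02·1.1e-08) = 6.742e+04 rad/s.
Step 3 — f₀ = ω₀/(2π) = 1.073e+04 Hz.
Step 4 — Series Q: Q = ω₀L/R = 6.742e+04·0.02/17.5 = 77.05.
Step 5 — 3dB bandwidth: Δω = ω₀/Q = 875 rad/s; BW = Δω/(2π) = 139.3 Hz.

(a) f₀ = 1.073e+04 Hz  (b) Q = 77.05  (c) BW = 139.3 Hz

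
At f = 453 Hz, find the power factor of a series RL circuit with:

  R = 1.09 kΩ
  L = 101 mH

Step 1 — Angular frequency: ω = 2π·f = 2π·453 = 2846 rad/s.
Step 2 — Component impedances:
  R: Z = R = 1090 Ω
  L: Z = jωL = j·2846·0.101 = 0 + j287.5 Ω
Step 3 — Series combination: Z_total = R + L = 1090 + j287.5 Ω = 1127∠14.8° Ω.
Step 4 — Power factor: PF = cos(φ) = Re(Z)/|Z| = 1090/1127.3 = 0.9669.
Step 5 — Type: Im(Z) = 287.5 ⇒ lagging (phase φ = 14.8°).

PF = 0.9669 (lagging, φ = 14.8°)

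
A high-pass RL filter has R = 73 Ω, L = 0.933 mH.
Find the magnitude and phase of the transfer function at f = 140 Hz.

Step 1 — Angular frequency: ω = 2π·140 = 879.6 rad/s.
Step 2 — Transfer function: H(jω) = jωL/(R + jωL).
Step 3 — Numerator jωL = j·0.8207; denominator R + jωL = 73 + j0.8207.
Step 4 — H = 0.0001264 + j0.01124.
Step 5 — Magnitude: |H| = 0.01124 (-39.0 dB); phase: φ = 89.4°.

|H| = 0.01124 (-39.0 dB), φ = 89.4°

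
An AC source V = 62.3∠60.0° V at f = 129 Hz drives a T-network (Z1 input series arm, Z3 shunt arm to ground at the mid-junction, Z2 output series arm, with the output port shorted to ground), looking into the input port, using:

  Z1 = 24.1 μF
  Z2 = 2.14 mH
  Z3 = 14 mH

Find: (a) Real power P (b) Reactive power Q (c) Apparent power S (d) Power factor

Step 1 — Angular frequency: ω = 2π·f = 2π·129 = 810.5 rad/s.
Step 2 — Component impedances:
  Z1: Z = 1/(jωC) = -j/(ω·C) = 0 - j51.19 Ω
  Z2: Z = jωL = j·810.5·0.00214 = 0 + j1.735 Ω
  Z3: Z = jωL = j·810.5·0.014 = 0 + j11.35 Ω
Step 3 — With the output port shorted to ground, the output series arm Z2 runs from the junction to ground; the shunt arm Z3 also runs from the junction to ground. They appear in parallel: Z3 || Z2 = 0 + j1.505 Ω.
Step 4 — Series with input arm Z1: Z_in = Z1 + (Z3 || Z2) = 0 - j49.69 Ω = 49.69∠-90.0° Ω.
Step 5 — Source phasor: V = 62.3∠60.0° V = 31.15 + j53.95 V.
Step 6 — Current: I = V / Z = -1.086 + j0.6269 A = 1.254∠150.0° A.
Step 7 — Complex power: S = V·I* = 0 - j78.11 VA.
Step 8 — Real power: P = Re(S) = 0 W.
Step 9 — Reactive power: Q = Im(S) = -78.11 VAR.
Step 10 — Apparent power: |S| = 78.11 VA.
Step 11 — Power factor: PF = P/|S| = 0 (leading).

(a) P = 0 W  (b) Q = -78.11 VAR  (c) S = 78.11 VA  (d) PF = 0 (leading)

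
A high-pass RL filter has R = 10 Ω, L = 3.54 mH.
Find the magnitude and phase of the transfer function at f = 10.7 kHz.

Step 1 — Angular frequency: ω = 2π·1.07e+04 = 6.723e+04 rad/s.
Step 2 — Transfer function: H(jω) = jωL/(R + jωL).
Step 3 — Numerator jωL = j·238; denominator R + jωL = 10 + j238.
Step 4 — H = 0.9982 + j0.04194.
Step 5 — Magnitude: |H| = 0.9991 (-0.0 dB); phase: φ = 2.4°.

|H| = 0.9991 (-0.0 dB), φ = 2.4°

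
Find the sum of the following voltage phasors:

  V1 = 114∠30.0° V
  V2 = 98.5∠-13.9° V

Step 1 — Convert each phasor to rectangular form:
  V1 = 114·(cos(30.0°) + j·sin(30.0°)) = 98.73 + j57 V
  V2 = 98.5·(cos(-13.9°) + j·sin(-13.9°)) = 95.62 - j23.66 V
Step 2 — Sum components: V_total = 194.3 + j33.34 V.
Step 3 — Convert to polar: |V_total| = 197.2 V, ∠V_total = 9.7°.

V_total = 197.2∠9.7° V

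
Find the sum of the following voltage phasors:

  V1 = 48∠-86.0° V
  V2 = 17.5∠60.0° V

Step 1 — Convert each phasor to rectangular form:
  V1 = 48·(cos(-86.0°) + j·sin(-86.0°)) = 3.348 - j47.88 V
  V2 = 17.5·(cos(60.0°) + j·sin(60.0°)) = 8.75 + j15.16 V
Step 2 — Sum components: V_total = 12.1 - j32.73 V.
Step 3 — Convert to polar: |V_total| = 34.89 V, ∠V_total = -69.7°.

V_total = 34.89∠-69.7° V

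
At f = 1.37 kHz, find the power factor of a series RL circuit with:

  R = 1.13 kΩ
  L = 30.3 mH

Step 1 — Angular frequency: ω = 2π·f = 2π·1370 = 8608 rad/s.
Step 2 — Component impedances:
  R: Z = R = 1130 Ω
  L: Z = jωL = j·8608·0.0303 = 0 + j260.8 Ω
Step 3 — Series combination: Z_total = R + L = 1130 + j260.8 Ω = 1160∠13.0° Ω.
Step 4 — Power factor: PF = cos(φ) = Re(Z)/|Z| = 1130/1159.7 = 0.9744.
Step 5 — Type: Im(Z) = 260.8 ⇒ lagging (phase φ = 13.0°).

PF = 0.9744 (lagging, φ = 13.0°)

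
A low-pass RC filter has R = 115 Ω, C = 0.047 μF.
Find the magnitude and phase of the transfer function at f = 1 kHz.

Step 1 — Angular frequency: ω = 2π·1000 = 6283 rad/s.
Step 2 — Transfer function: H(jω) = 1/(1 + jωRC).
Step 3 — Denominator: 1 + jωRC = 1 + j·6283·115·4.7e-08 = 1 + j0.03396.
Step 4 — H = 0.9988 - j0.03392.
Step 5 — Magnitude: |H| = 0.9994 (-0.0 dB); phase: φ = -1.9°.

|H| = 0.9994 (-0.0 dB), φ = -1.9°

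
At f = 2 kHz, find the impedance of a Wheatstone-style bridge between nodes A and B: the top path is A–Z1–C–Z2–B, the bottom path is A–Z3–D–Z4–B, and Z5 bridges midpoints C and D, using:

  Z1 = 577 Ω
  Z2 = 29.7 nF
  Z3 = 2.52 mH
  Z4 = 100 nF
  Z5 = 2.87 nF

Step 1 — Angular frequency: ω = 2π·f = 2π·2000 = 1.257e+04 rad/s.
Step 2 — Component impedances:
  Z1: Z = R = 577 Ω
  Z2: Z = 1/(jωC) = -j/(ω·C) = 0 - j2679 Ω
  Z3: Z = jωL = j·1.257e+04·0.00252 = 0 + j31.67 Ω
  Z4: Z = 1/(jωC) = -j/(ω·C) = 0 - j795.8 Ω
  Z5: Z = 1/(jωC) = -j/(ω·C) = 0 - j2.773e+04 Ω
Step 3 — Bridge requires nodal analysis (the Z5 bridge couples midpoints C and D, so the two paths cannot be reduced to a simple series/parallel combination). Setting node B to ground and injecting 1 A at node A, the 3-node admittance system at A, C, D solves to V_A = Z_AB = 27.21 - j599.7 Ω = 600.3∠-87.4° Ω.

Z = 27.21 - j599.7 Ω = 600.3∠-87.4° Ω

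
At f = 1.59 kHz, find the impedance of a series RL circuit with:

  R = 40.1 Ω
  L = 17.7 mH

Step 1 — Angular frequency: ω = 2π·f = 2π·1590 = 9990 rad/s.
Step 2 — Component impedances:
  R: Z = R = 40.1 Ω
  L: Z = jωL = j·9990·0.0177 = 0 + j176.8 Ω
Step 3 — Series combination: Z_total = R + L = 40.1 + j176.8 Ω = 181.3∠77.2° Ω.

Z = 40.1 + j176.8 Ω = 181.3∠77.2° Ω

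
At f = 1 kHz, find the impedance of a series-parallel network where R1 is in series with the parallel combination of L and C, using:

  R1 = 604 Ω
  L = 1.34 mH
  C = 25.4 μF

Step 1 — Angular frequency: ω = 2π·f = 2π·1000 = 6283 rad/s.
Step 2 — Component impedances:
  R1: Z = R = 604 Ω
  L: Z = jωL = j·6283·0.00134 = 0 + j8.419 Ω
  C: Z = 1/(jωC) = -j/(ω·C) = 0 - j6.266 Ω
Step 3 — Parallel branch: L || C = 1/(1/L + 1/C) = 0 - j24.5 Ω.
Step 4 — Series with R1: Z_total = R1 + (L || C) = 604 - j24.5 Ω = 604.5∠-2.3° Ω.

Z = 604 - j24.5 Ω = 604.5∠-2.3° Ω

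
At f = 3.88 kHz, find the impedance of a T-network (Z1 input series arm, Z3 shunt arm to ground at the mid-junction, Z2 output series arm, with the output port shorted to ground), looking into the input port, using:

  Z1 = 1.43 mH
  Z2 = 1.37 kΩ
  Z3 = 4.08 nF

Step 1 — Angular frequency: ω = 2π·f = 2π·3880 = 2.438e+04 rad/s.
Step 2 — Component impedances:
  Z1: Z = jωL = j·2.438e+04·0.00143 = 0 + j34.86 Ω
  Z2: Z = R = 1370 Ω
  Z3: Z = 1/(jωC) = -j/(ω·C) = 0 - j1.005e+04 Ω
Step 3 — With the output port shorted to ground, the output series arm Z2 runs from the junction to ground; the shunt arm Z3 also runs from the junction to ground. They appear in parallel: Z3 || Z2 = 1345 - j183.3 Ω.
Step 4 — Series with input arm Z1: Z_in = Z1 + (Z3 || Z2) = 1345 - j148.4 Ω = 1353∠-6.3° Ω.

Z = 1345 - j148.4 Ω = 1353∠-6.3° Ω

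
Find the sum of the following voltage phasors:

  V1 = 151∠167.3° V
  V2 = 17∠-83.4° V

Step 1 — Convert each phasor to rectangular form:
  V1 = 151·(cos(167.3°) + j·sin(167.3°)) = -147.3 + j33.2 V
  V2 = 17·(cos(-83.4°) + j·sin(-83.4°)) = 1.954 - j16.89 V
Step 2 — Sum components: V_total = -145.4 + j16.31 V.
Step 3 — Convert to polar: |V_total| = 146.3 V, ∠V_total = 173.6°.

V_total = 146.3∠173.6° V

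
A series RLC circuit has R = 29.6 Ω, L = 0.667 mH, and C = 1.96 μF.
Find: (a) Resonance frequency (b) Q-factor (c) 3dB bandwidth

Step 1 — Resonance: ω₀ = 1/√(LC) = 1/√(0.000667·1.96e-06) = 2.766e+04 rad/s.
Step 2 — f₀ = ω₀/(2π) = 4402 Hz.
Step 3 — Series Q: Q = ω₀L/R = 2.766e+04·0.000667/29.6 = 0.6232.
Step 4 — Bandwidth: Δω = ω₀/Q = 4.438e+04 rad/s; BW = Δω/(2π) = 7063 Hz.

(a) f₀ = 4402 Hz  (b) Q = 0.6232  (c) BW = 7063 Hz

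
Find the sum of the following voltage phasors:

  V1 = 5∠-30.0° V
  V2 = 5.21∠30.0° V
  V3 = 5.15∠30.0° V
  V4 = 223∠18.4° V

Step 1 — Convert each phasor to rectangular form:
  V1 = 5·(cos(-30.0°) + j·sin(-30.0°)) = 4.33 - j2.5 V
  V2 = 5.21·(cos(30.0°) + j·sin(30.0°)) = 4.512 + j2.605 V
  V3 = 5.15·(cos(30.0°) + j·sin(30.0°)) = 4.46 + j2.575 V
  V4 = 223·(cos(18.4°) + j·sin(18.4°)) = 211.6 + j70.39 V
Step 2 — Sum components: V_total = 224.9 + j73.07 V.
Step 3 — Convert to polar: |V_total| = 236.5 V, ∠V_total = 18.0°.

V_total = 236.5∠18.0° V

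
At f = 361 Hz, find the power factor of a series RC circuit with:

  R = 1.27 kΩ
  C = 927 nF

Step 1 — Angular frequency: ω = 2π·f = 2π·361 = 2268 rad/s.
Step 2 — Component impedances:
  R: Z = R = 1270 Ω
  C: Z = 1/(jωC) = -j/(ω·C) = 0 - j475.6 Ω
Step 3 — Series combination: Z_total = R + C = 1270 - j475.6 Ω = 1356∠-20.5° Ω.
Step 4 — Power factor: PF = cos(φ) = Re(Z)/|Z| = 1270/1356.1 = 0.9365.
Step 5 — Type: Im(Z) = -475.6 ⇒ leading (phase φ = -20.5°).

PF = 0.9365 (leading, φ = -20.5°)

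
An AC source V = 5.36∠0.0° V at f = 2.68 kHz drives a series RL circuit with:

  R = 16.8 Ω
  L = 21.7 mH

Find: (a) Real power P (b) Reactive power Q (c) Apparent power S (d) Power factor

Step 1 — Angular frequency: ω = 2π·f = 2π·2680 = 1.684e+04 rad/s.
Step 2 — Component impedances:
  R: Z = R = 16.8 Ω
  L: Z = jωL = j·1.684e+04·0.0217 = 0 + j365.4 Ω
Step 3 — Series combination: Z_total = R + L = 16.8 + j365.4 Ω = 365.8∠87.4° Ω.
Step 4 — Source phasor: V = 5.36∠0.0° V = 5.36 V.
Step 5 — Current: I = V / Z = 0.000673 - j0.01464 A = 0.01465∠-87.4° A.
Step 6 — Complex power: S = V·I* = 0.003607 + j0.07846 VA.
Step 7 — Real power: P = Re(S) = 0.003607 W.
Step 8 — Reactive power: Q = Im(S) = 0.07846 VAR.
Step 9 — Apparent power: |S| = 0.07854 VA.
Step 10 — Power factor: PF = P/|S| = 0.04593 (lagging).

(a) P = 0.003607 W  (b) Q = 0.07846 VAR  (c) S = 0.07854 VA  (d) PF = 0.04593 (lagging)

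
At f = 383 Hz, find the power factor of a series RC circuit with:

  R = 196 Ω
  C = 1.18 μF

Step 1 — Angular frequency: ω = 2π·f = 2π·383 = 2406 rad/s.
Step 2 — Component impedances:
  R: Z = R = 196 Ω
  C: Z = 1/(jωC) = -j/(ω·C) = 0 - j352.2 Ω
Step 3 — Series combination: Z_total = R + C = 196 - j352.2 Ω = 403∠-60.9° Ω.
Step 4 — Power factor: PF = cos(φ) = Re(Z)/|Z| = 196/403.03 = 0.4863.
Step 5 — Type: Im(Z) = -352.2 ⇒ leading (phase φ = -60.9°).

PF = 0.4863 (leading, φ = -60.9°)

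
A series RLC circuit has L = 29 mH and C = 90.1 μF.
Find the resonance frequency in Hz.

Step 1 — Resonance condition Im(Z)=0 gives ω₀ = 1/√(LC).
Step 2 — ω₀ = 1/√(0.029·9.01e-05) = 618.6 rad/s.
Step 3 — f₀ = ω₀/(2π) = 98.46 Hz.

f₀ = 98.46 Hz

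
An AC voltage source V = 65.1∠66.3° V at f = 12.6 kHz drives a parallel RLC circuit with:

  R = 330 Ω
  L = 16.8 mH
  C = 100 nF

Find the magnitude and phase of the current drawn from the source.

Step 1 — Angular frequency: ω = 2π·f = 2π·1.26e+04 = 7.917e+04 rad/s.
Step 2 — Component impedances:
  R: Z = R = 330 Ω
  L: Z = jωL = j·7.917e+04·0.0168 = 0 + j1330 Ω
  C: Z = 1/(jωC) = -j/(ω·C) = 0 - j126.3 Ω
Step 3 — Parallel combination: 1/Z_total = 1/R + 1/L + 1/C; Z_total = 50.07 - j118.4 Ω = 128.5∠-67.1° Ω.
Step 4 — Source phasor: V = 65.1∠66.3° V = 26.17 + j59.61 V.
Step 5 — Ohm's law: I = V / Z_total = (26.17 + j59.61) / (50.07 - j118.4) = -0.3478 + j0.3681 A.
Step 6 — Convert to polar: |I| = 0.5064 A, ∠I = 133.4°.

I = 0.5064∠133.4° A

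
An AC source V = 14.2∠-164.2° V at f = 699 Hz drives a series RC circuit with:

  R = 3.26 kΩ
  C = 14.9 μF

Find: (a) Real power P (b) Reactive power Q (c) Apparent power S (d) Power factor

Step 1 — Angular frequency: ω = 2π·f = 2π·699 = 4392 rad/s.
Step 2 — Component impedances:
  R: Z = R = 3260 Ω
  C: Z = 1/(jωC) = -j/(ω·C) = 0 - j15.28 Ω
Step 3 — Series combination: Z_total = R + C = 3260 - j15.28 Ω = 3260∠-0.3° Ω.
Step 4 — Source phasor: V = 14.2∠-164.2° V = -13.66 - j3.866 V.
Step 5 — Current: I = V / Z = -0.004186 - j0.001206 A = 0.004356∠-163.9° A.
Step 6 — Complex power: S = V·I* = 0.06185 - j0.0002899 VA.
Step 7 — Real power: P = Re(S) = 0.06185 W.
Step 8 — Reactive power: Q = Im(S) = -0.0002899 VAR.
Step 9 — Apparent power: |S| = 0.06185 VA.
Step 10 — Power factor: PF = P/|S| = 1 (leading).

(a) P = 0.06185 W  (b) Q = -0.0002899 VAR  (c) S = 0.06185 VA  (d) PF = 1 (leading)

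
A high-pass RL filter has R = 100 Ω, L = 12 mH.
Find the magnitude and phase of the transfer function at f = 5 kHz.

Step 1 — Angular frequency: ω = 2π·5000 = 3.142e+04 rad/s.
Step 2 — Transfer function: H(jω) = jωL/(R + jωL).
Step 3 — Numerator jωL = j·377; denominator R + jωL = 100 + j377.
Step 4 — H = 0.9343 + j0.2478.
Step 5 — Magnitude: |H| = 0.9666 (-0.3 dB); phase: φ = 14.9°.

|H| = 0.9666 (-0.3 dB), φ = 14.9°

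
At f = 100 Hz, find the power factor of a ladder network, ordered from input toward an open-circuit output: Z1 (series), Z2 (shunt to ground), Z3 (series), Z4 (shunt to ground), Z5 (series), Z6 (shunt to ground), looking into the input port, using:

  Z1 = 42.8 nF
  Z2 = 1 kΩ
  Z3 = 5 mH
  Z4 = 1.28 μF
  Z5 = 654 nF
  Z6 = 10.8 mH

Step 1 — Angular frequency: ω = 2π·f = 2π·100 = 628.3 rad/s.
Step 2 — Component impedances:
  Z1: Z = 1/(jωC) = -j/(ω·C) = 0 - j3.719e+04 Ω
  Z2: Z = R = 1000 Ω
  Z3: Z = jωL = j·628.3·0.005 = 0 + j3.142 Ω
  Z4: Z = 1/(jωC) = -j/(ω·C) = 0 - j1243 Ω
  Z5: Z = 1/(jωC) = -j/(ω·C) = 0 - j2434 Ω
  Z6: Z = jωL = j·628.3·0.0108 = 0 + j6.786 Ω
Step 3 — Ladder network (open output): work backward from the far end, alternating series and parallel combinations. Z_in = 401.5 - j3.768e+04 Ω = 3.768e+04∠-89.4° Ω.
Step 4 — Power factor: PF = cos(φ) = Re(Z)/|Z| = 401.5/3.768e+04 = 0.01066.
Step 5 — Type: Im(Z) = -3.768e+04 ⇒ leading (phase φ = -89.4°).

PF = 0.01066 (leading, φ = -89.4°)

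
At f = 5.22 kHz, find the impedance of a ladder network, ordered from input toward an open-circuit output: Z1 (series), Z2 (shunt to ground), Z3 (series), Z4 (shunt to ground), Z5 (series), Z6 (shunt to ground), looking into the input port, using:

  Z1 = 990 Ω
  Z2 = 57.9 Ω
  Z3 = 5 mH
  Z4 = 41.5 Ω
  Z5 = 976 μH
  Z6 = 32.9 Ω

Step 1 — Angular frequency: ω = 2π·f = 2π·5220 = 3.28e+04 rad/s.
Step 2 — Component impedances:
  Z1: Z = R = 990 Ω
  Z2: Z = R = 57.9 Ω
  Z3: Z = jωL = j·3.28e+04·0.005 = 0 + j164 Ω
  Z4: Z = R = 41.5 Ω
  Z5: Z = jωL = j·3.28e+04·0.000976 = 0 + j32.01 Ω
  Z6: Z = R = 32.9 Ω
Step 3 — Ladder network (open output): work backward from the far end, alternating series and parallel combinations. Z_in = 1040 + j16.01 Ω = 1041∠0.9° Ω.

Z = 1040 + j16.01 Ω = 1041∠0.9° Ω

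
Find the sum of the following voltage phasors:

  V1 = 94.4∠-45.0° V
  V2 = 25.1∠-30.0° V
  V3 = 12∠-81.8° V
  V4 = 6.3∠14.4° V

Step 1 — Convert each phasor to rectangular form:
  V1 = 94.4·(cos(-45.0°) + j·sin(-45.0°)) = 66.75 - j66.75 V
  V2 = 25.1·(cos(-30.0°) + j·sin(-30.0°)) = 21.74 - j12.55 V
  V3 = 12·(cos(-81.8°) + j·sin(-81.8°)) = 1.712 - j11.88 V
  V4 = 6.3·(cos(14.4°) + j·sin(14.4°)) = 6.102 + j1.567 V
Step 2 — Sum components: V_total = 96.3 - j89.61 V.
Step 3 — Convert to polar: |V_total| = 131.5 V, ∠V_total = -42.9°.

V_total = 131.5∠-42.9° V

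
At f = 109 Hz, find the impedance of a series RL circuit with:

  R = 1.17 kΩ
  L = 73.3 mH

Step 1 — Angular frequency: ω = 2π·f = 2π·109 = 684.9 rad/s.
Step 2 — Component impedances:
  R: Z = R = 1170 Ω
  L: Z = jωL = j·684.9·0.0733 = 0 + j50.2 Ω
Step 3 — Series combination: Z_total = R + L = 1170 + j50.2 Ω = 1171∠2.5° Ω.

Z = 1170 + j50.2 Ω = 1171∠2.5° Ω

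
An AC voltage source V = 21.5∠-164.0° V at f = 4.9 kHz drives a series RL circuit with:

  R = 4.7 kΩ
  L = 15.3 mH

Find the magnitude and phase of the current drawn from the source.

Step 1 — Angular frequency: ω = 2π·f = 2π·4900 = 3.079e+04 rad/s.
Step 2 — Component impedances:
  R: Z = R = 4700 Ω
  L: Z = jωL = j·3.079e+04·0.0153 = 0 + j471.1 Ω
Step 3 — Series combination: Z_total = R + L = 4700 + j471.1 Ω = 4724∠5.7° Ω.
Step 4 — Source phasor: V = 21.5∠-164.0° V = -20.67 - j5.926 V.
Step 5 — Ohm's law: I = V / Z_total = (-20.67 - j5.926) / (4700 + j471.1) = -0.004479 - j0.000812 A.
Step 6 — Convert to polar: |I| = 0.004552 A, ∠I = -169.7°.

I = 0.004552∠-169.7° A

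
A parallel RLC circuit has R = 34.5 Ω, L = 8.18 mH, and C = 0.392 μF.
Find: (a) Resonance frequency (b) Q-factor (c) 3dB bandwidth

Step 1 — Resonance: ω₀ = 1/√(LC) = 1/√(0.00818·3.92e-07) = 1.766e+04 rad/s.
Step 2 — f₀ = ω₀/(2π) = 2811 Hz.
Step 3 — Parallel Q: Q = R/(ω₀L) = 34.5/(1.766e+04·0.00818) = 0.2388.
Step 4 — Bandwidth: Δω = ω₀/Q = 7.394e+04 rad/s; BW = Δω/(2π) = 1.177e+04 Hz.

(a) f₀ = 2811 Hz  (b) Q = 0.2388  (c) BW = 1.177e+04 Hz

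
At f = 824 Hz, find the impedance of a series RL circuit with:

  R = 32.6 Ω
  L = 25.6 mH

Step 1 — Angular frequency: ω = 2π·f = 2π·824 = 5177 rad/s.
Step 2 — Component impedances:
  R: Z = R = 32.6 Ω
  L: Z = jωL = j·5177·0.0256 = 0 + j132.5 Ω
Step 3 — Series combination: Z_total = R + L = 32.6 + j132.5 Ω = 136.5∠76.2° Ω.

Z = 32.6 + j132.5 Ω = 136.5∠76.2° Ω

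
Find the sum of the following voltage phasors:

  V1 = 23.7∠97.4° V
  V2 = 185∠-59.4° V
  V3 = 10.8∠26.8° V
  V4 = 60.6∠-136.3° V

Step 1 — Convert each phasor to rectangular form:
  V1 = 23.7·(cos(97.4°) + j·sin(97.4°)) = -3.052 + j23.5 V
  V2 = 185·(cos(-59.4°) + j·sin(-59.4°)) = 94.17 - j159.2 V
  V3 = 10.8·(cos(26.8°) + j·sin(26.8°)) = 9.64 + j4.869 V
  V4 = 60.6·(cos(-136.3°) + j·sin(-136.3°)) = -43.81 - j41.87 V
Step 2 — Sum components: V_total = 56.95 - j172.7 V.
Step 3 — Convert to polar: |V_total| = 181.9 V, ∠V_total = -71.8°.

V_total = 181.9∠-71.8° V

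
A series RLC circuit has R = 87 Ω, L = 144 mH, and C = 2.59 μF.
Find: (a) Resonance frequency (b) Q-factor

Step 1 — Resonance condition Im(Z)=0 gives ω₀ = 1/√(LC).
Step 2 — ω₀ = 1/√(0.144·2.59e-06) = 1637 rad/s.
Step 3 — f₀ = ω₀/(2π) = 260.6 Hz.
Step 4 — Series Q: Q = ω₀L/R = 1637·0.144/87 = 2.71.

(a) f₀ = 260.6 Hz  (b) Q = 2.71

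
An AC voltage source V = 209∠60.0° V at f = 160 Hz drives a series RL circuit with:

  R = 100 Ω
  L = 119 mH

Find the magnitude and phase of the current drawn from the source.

Step 1 — Angular frequency: ω = 2π·f = 2π·160 = 1005 rad/s.
Step 2 — Component impedances:
  R: Z = R = 100 Ω
  L: Z = jωL = j·1005·0.119 = 0 + j119.6 Ω
Step 3 — Series combination: Z_total = R + L = 100 + j119.6 Ω = 155.9∠50.1° Ω.
Step 4 — Source phasor: V = 209∠60.0° V = 104.5 + j181 V.
Step 5 — Ohm's law: I = V / Z_total = (104.5 + j181) / (100 + j119.6) = 1.32 + j0.2303 A.
Step 6 — Convert to polar: |I| = 1.34 A, ∠I = 9.9°.

I = 1.34∠9.9° A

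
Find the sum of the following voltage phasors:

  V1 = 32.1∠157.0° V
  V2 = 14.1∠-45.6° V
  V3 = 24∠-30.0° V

Step 1 — Convert each phasor to rectangular form:
  V1 = 32.1·(cos(157.0°) + j·sin(157.0°)) = -29.55 + j12.54 V
  V2 = 14.1·(cos(-45.6°) + j·sin(-45.6°)) = 9.865 - j10.07 V
  V3 = 24·(cos(-30.0°) + j·sin(-30.0°)) = 20.78 - j12 V
Step 2 — Sum components: V_total = 1.102 - j9.532 V.
Step 3 — Convert to polar: |V_total| = 9.595 V, ∠V_total = -83.4°.

V_total = 9.595∠-83.4° V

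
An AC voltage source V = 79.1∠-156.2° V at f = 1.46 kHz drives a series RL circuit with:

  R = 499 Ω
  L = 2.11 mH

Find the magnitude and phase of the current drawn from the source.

Step 1 — Angular frequency: ω = 2π·f = 2π·1460 = 9173 rad/s.
Step 2 — Component impedances:
  R: Z = R = 499 Ω
  L: Z = jωL = j·9173·0.00211 = 0 + j19.36 Ω
Step 3 — Series combination: Z_total = R + L = 499 + j19.36 Ω = 499.4∠2.2° Ω.
Step 4 — Source phasor: V = 79.1∠-156.2° V = -72.37 - j31.92 V.
Step 5 — Ohm's law: I = V / Z_total = (-72.37 - j31.92) / (499 + j19.36) = -0.1473 - j0.05826 A.
Step 6 — Convert to polar: |I| = 0.1584 A, ∠I = -158.4°.

I = 0.1584∠-158.4° A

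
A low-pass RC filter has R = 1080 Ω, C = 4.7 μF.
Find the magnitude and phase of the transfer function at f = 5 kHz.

Step 1 — Angular frequency: ω = 2π·5000 = 3.142e+04 rad/s.
Step 2 — Transfer function: H(jω) = 1/(1 + jωRC).
Step 3 — Denominator: 1 + jωRC = 1 + j·3.142e+04·1080·4.7e-06 = 1 + j159.5.
Step 4 — H = 3.932e-05 - j0.006271.
Step 5 — Magnitude: |H| = 0.006271 (-44.1 dB); phase: φ = -89.6°.

|H| = 0.006271 (-44.1 dB), φ = -89.6°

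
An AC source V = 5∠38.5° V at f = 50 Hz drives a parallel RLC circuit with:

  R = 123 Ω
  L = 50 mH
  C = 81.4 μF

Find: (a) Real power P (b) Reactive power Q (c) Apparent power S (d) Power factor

Step 1 — Angular frequency: ω = 2π·f = 2π·50 = 314.2 rad/s.
Step 2 — Component impedances:
  R: Z = R = 123 Ω
  L: Z = jωL = j·314.2·0.05 = 0 + j15.71 Ω
  C: Z = 1/(jωC) = -j/(ω·C) = 0 - j39.1 Ω
Step 3 — Parallel combination: 1/Z_total = 1/R + 1/L + 1/C; Z_total = 5.36 + j25.11 Ω = 25.68∠78.0° Ω.
Step 4 — Source phasor: V = 5∠38.5° V = 3.913 + j3.113 V.
Step 5 — Current: I = V / Z = 0.1504 - j0.1237 A = 0.1947∠-39.5° A.
Step 6 — Complex power: S = V·I* = 0.2033 + j0.9522 VA.
Step 7 — Real power: P = Re(S) = 0.2033 W.
Step 8 — Reactive power: Q = Im(S) = 0.9522 VAR.
Step 9 — Apparent power: |S| = 0.9737 VA.
Step 10 — Power factor: PF = P/|S| = 0.2087 (lagging).

(a) P = 0.2033 W  (b) Q = 0.9522 VAR  (c) S = 0.9737 VA  (d) PF = 0.2087 (lagging)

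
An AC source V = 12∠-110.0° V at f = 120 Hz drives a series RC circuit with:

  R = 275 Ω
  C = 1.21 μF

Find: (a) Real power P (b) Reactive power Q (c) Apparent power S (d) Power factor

Step 1 — Angular frequency: ω = 2π·f = 2π·120 = 754 rad/s.
Step 2 — Component impedances:
  R: Z = R = 275 Ω
  C: Z = 1/(jωC) = -j/(ω·C) = 0 - j1096 Ω
Step 3 — Series combination: Z_total = R + C = 275 - j1096 Ω = 1130∠-75.9° Ω.
Step 4 — Source phasor: V = 12∠-110.0° V = -4.104 - j11.28 V.
Step 5 — Current: I = V / Z = 0.008795 - j0.005951 A = 0.01062∠-34.1° A.
Step 6 — Complex power: S = V·I* = 0.03101 - j0.1236 VA.
Step 7 — Real power: P = Re(S) = 0.03101 W.
Step 8 — Reactive power: Q = Im(S) = -0.1236 VAR.
Step 9 — Apparent power: |S| = 0.1274 VA.
Step 10 — Power factor: PF = P/|S| = 0.2433 (leading).

(a) P = 0.03101 W  (b) Q = -0.1236 VAR  (c) S = 0.1274 VA  (d) PF = 0.2433 (leading)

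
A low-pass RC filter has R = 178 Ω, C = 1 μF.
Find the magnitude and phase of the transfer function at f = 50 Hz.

Step 1 — Angular frequency: ω = 2π·50 = 314.2 rad/s.
Step 2 — Transfer function: H(jω) = 1/(1 + jωRC).
Step 3 — Denominator: 1 + jωRC = 1 + j·314.2·178·1e-06 = 1 + j0.05592.
Step 4 — H = 0.9969 - j0.05575.
Step 5 — Magnitude: |H| = 0.9984 (-0.0 dB); phase: φ = -3.2°.

|H| = 0.9984 (-0.0 dB), φ = -3.2°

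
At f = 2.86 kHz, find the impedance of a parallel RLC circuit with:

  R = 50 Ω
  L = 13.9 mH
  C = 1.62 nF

Step 1 — Angular frequency: ω = 2π·f = 2π·2860 = 1.797e+04 rad/s.
Step 2 — Component impedances:
  R: Z = R = 50 Ω
  L: Z = jωL = j·1.797e+04·0.0139 = 0 + j249.8 Ω
  C: Z = 1/(jωC) = -j/(ω·C) = 0 - j3.435e+04 Ω
Step 3 — Parallel combination: 1/Z_total = 1/R + 1/L + 1/C; Z_total = 48.1 + j9.559 Ω = 49.04∠11.2° Ω.

Z = 48.1 + j9.559 Ω = 49.04∠11.2° Ω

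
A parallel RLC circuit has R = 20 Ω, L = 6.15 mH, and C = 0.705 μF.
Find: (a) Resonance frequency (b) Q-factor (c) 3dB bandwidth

Step 1 — Resonance: ω₀ = 1/√(LC) = 1/√(0.00615·7.05e-07) = 1.519e+04 rad/s.
Step 2 — f₀ = ω₀/(2π) = 2417 Hz.
Step 3 — Parallel Q: Q = R/(ω₀L) = 20/(1.519e+04·0.00615) = 0.2141.
Step 4 — Bandwidth: Δω = ω₀/Q = 7.092e+04 rad/s; BW = Δω/(2π) = 1.129e+04 Hz.

(a) f₀ = 2417 Hz  (b) Q = 0.2141  (c) BW = 1.129e+04 Hz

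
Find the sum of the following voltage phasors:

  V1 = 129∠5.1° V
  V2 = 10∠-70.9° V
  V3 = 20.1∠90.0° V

Step 1 — Convert each phasor to rectangular form:
  V1 = 129·(cos(5.1°) + j·sin(5.1°)) = 128.5 + j11.47 V
  V2 = 10·(cos(-70.9°) + j·sin(-70.9°)) = 3.272 - j9.449 V
  V3 = 20.1·(cos(90.0°) + j·sin(90.0°)) = 0 + j20.1 V
Step 2 — Sum components: V_total = 131.8 + j22.12 V.
Step 3 — Convert to polar: |V_total| = 133.6 V, ∠V_total = 9.5°.

V_total = 133.6∠9.5° V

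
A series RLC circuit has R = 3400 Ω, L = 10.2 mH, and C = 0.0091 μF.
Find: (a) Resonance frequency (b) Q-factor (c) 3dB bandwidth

Step 1 — Resonance: ω₀ = 1/√(LC) = 1/√(0.0102·9.1e-09) = 1.038e+05 rad/s.
Step 2 — f₀ = ω₀/(2π) = 1.652e+04 Hz.
Step 3 — Series Q: Q = ω₀L/R = 1.038e+05·0.0102/3400 = 0.3114.
Step 4 — Bandwidth: Δω = ω₀/Q = 3.333e+05 rad/s; BW = Δω/(2π) = 5.305e+04 Hz.

(a) f₀ = 1.652e+04 Hz  (b) Q = 0.3114  (c) BW = 5.305e+04 Hz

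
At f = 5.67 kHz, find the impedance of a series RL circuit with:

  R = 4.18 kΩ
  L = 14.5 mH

Step 1 — Angular frequency: ω = 2π·f = 2π·5670 = 3.563e+04 rad/s.
Step 2 — Component impedances:
  R: Z = R = 4180 Ω
  L: Z = jωL = j·3.563e+04·0.0145 = 0 + j516.6 Ω
Step 3 — Series combination: Z_total = R + L = 4180 + j516.6 Ω = 4212∠7.0° Ω.

Z = 4180 + j516.6 Ω = 4212∠7.0° Ω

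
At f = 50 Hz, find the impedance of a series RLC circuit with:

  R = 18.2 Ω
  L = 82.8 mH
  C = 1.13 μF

Step 1 — Angular frequency: ω = 2π·f = 2π·50 = 314.2 rad/s.
Step 2 — Component impedances:
  R: Z = R = 18.2 Ω
  L: Z = jωL = j·314.2·0.0828 = 0 + j26.01 Ω
  C: Z = 1/(jωC) = -j/(ω·C) = 0 - j2817 Ω
Step 3 — Series combination: Z_total = R + L + C = 18.2 - j2791 Ω = 2791∠-89.6° Ω.

Z = 18.2 - j2791 Ω = 2791∠-89.6° Ω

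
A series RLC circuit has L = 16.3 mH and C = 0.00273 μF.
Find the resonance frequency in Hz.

Step 1 — Resonance condition Im(Z)=0 gives ω₀ = 1/√(LC).
Step 2 — ω₀ = 1/√(0.0163·2.73e-09) = 1.499e+05 rad/s.
Step 3 — f₀ = ω₀/(2π) = 2.386e+04 Hz.

f₀ = 2.386e+04 Hz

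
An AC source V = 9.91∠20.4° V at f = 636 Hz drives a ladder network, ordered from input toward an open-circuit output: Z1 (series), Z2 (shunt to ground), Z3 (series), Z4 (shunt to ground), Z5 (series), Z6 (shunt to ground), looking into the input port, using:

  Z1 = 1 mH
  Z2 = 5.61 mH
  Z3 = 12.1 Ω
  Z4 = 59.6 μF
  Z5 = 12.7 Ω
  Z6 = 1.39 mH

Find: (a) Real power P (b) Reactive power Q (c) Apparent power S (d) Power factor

Step 1 — Angular frequency: ω = 2π·f = 2π·636 = 3996 rad/s.
Step 2 — Component impedances:
  Z1: Z = jωL = j·3996·0.001 = 0 + j3.996 Ω
  Z2: Z = jωL = j·3996·0.00561 = 0 + j22.42 Ω
  Z3: Z = R = 12.1 Ω
  Z4: Z = 1/(jωC) = -j/(ω·C) = 0 - j4.199 Ω
  Z5: Z = R = 12.7 Ω
  Z6: Z = jωL = j·3996·0.00139 = 0 + j5.555 Ω
Step 3 — Ladder network (open output): work backward from the far end, alternating series and parallel combinations. Z_in = 13.32 + j8.539 Ω = 15.83∠32.7° Ω.
Step 4 — Source phasor: V = 9.91∠20.4° V = 9.288 + j3.454 V.
Step 5 — Current: I = V / Z = 0.6119 - j0.1329 A = 0.6262∠-12.3° A.
Step 6 — Complex power: S = V·I* = 5.225 + j3.348 VA.
Step 7 — Real power: P = Re(S) = 5.225 W.
Step 8 — Reactive power: Q = Im(S) = 3.348 VAR.
Step 9 — Apparent power: |S| = 6.205 VA.
Step 10 — Power factor: PF = P/|S| = 0.8419 (lagging).

(a) P = 5.225 W  (b) Q = 3.348 VAR  (c) S = 6.205 VA  (d) PF = 0.8419 (lagging)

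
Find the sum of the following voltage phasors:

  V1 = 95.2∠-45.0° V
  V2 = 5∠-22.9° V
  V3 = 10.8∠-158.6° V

Step 1 — Convert each phasor to rectangular form:
  V1 = 95.2·(cos(-45.0°) + j·sin(-45.0°)) = 67.32 - j67.32 V
  V2 = 5·(cos(-22.9°) + j·sin(-22.9°)) = 4.606 - j1.946 V
  V3 = 10.8·(cos(-158.6°) + j·sin(-158.6°)) = -10.06 - j3.941 V
Step 2 — Sum components: V_total = 61.87 - j73.2 V.
Step 3 — Convert to polar: |V_total| = 95.84 V, ∠V_total = -49.8°.

V_total = 95.84∠-49.8° V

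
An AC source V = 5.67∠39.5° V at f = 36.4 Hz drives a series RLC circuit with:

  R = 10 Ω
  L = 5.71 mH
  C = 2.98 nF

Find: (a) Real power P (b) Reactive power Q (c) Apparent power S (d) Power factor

Step 1 — Angular frequency: ω = 2π·f = 2π·36.4 = 228.7 rad/s.
Step 2 — Component impedances:
  R: Z = R = 10 Ω
  L: Z = jωL = j·228.7·0.00571 = 0 + j1.306 Ω
  C: Z = 1/(jωC) = -j/(ω·C) = 0 - j1.467e+06 Ω
Step 3 — Series combination: Z_total = R + L + C = 10 - j1.467e+06 Ω = 1.467e+06∠-90.0° Ω.
Step 4 — Source phasor: V = 5.67∠39.5° V = 4.375 + j3.607 V.
Step 5 — Current: I = V / Z = -2.458e-06 + j2.982e-06 A = 3.864e-06∠129.5° A.
Step 6 — Complex power: S = V·I* = 1.493e-10 - j2.191e-05 VA.
Step 7 — Real power: P = Re(S) = 1.493e-10 W.
Step 8 — Reactive power: Q = Im(S) = -2.191e-05 VAR.
Step 9 — Apparent power: |S| = 2.191e-05 VA.
Step 10 — Power factor: PF = P/|S| = 6.816e-06 (leading).

(a) P = 1.493e-10 W  (b) Q = -2.191e-05 VAR  (c) S = 2.191e-05 VA  (d) PF = 6.816e-06 (leading)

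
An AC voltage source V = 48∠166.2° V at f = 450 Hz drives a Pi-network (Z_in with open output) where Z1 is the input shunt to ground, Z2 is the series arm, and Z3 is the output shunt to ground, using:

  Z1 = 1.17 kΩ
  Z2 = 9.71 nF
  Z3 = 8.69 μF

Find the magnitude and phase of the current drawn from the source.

Step 1 — Angular frequency: ω = 2π·f = 2π·450 = 2827 rad/s.
Step 2 — Component impedances:
  Z1: Z = R = 1170 Ω
  Z2: Z = 1/(jωC) = -j/(ω·C) = 0 - j3.642e+04 Ω
  Z3: Z = 1/(jωC) = -j/(ω·C) = 0 - j40.7 Ω
Step 3 — With open output, the series arm Z2 and the output shunt Z3 appear in series to ground: Z2 + Z3 = 0 - j3.646e+04 Ω.
Step 4 — Parallel with input shunt Z1: Z_in = Z1 || (Z2 + Z3) = 1169 - j37.5 Ω = 1169∠-1.8° Ω.
Step 5 — Source phasor: V = 48∠166.2° V = -46.61 + j11.45 V.
Step 6 — Ohm's law: I = V / Z_total = (-46.61 + j11.45) / (1169 - j37.5) = -0.04016 + j0.008508 A.
Step 7 — Convert to polar: |I| = 0.04105 A, ∠I = 168.0°.

I = 0.04105∠168.0° A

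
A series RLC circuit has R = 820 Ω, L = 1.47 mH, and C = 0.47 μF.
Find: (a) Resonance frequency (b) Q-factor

Step 1 — Resonance condition Im(Z)=0 gives ω₀ = 1/√(LC).
Step 2 — ω₀ = 1/√(0.00147·4.7e-07) = 3.804e+04 rad/s.
Step 3 — f₀ = ω₀/(2π) = 6055 Hz.
Step 4 — Series Q: Q = ω₀L/R = 3.804e+04·0.00147/820 = 0.0682.

(a) f₀ = 6055 Hz  (b) Q = 0.0682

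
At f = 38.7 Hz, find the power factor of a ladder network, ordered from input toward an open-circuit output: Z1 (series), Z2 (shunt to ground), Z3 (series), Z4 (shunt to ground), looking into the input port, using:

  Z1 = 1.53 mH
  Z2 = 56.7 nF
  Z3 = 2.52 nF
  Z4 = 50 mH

Step 1 — Angular frequency: ω = 2π·f = 2π·38.7 = 243.2 rad/s.
Step 2 — Component impedances:
  Z1: Z = jωL = j·243.2·0.00153 = 0 + j0.372 Ω
  Z2: Z = 1/(jωC) = -j/(ω·C) = 0 - j7.253e+04 Ω
  Z3: Z = 1/(jωC) = -j/(ω·C) = 0 - j1.632e+06 Ω
  Z4: Z = jωL = j·243.2·0.05 = 0 + j12.16 Ω
Step 3 — Ladder network (open output): work backward from the far end, alternating series and parallel combinations. Z_in = 0 - j6.944e+04 Ω = 6.944e+04∠-90.0° Ω.
Step 4 — Power factor: PF = cos(φ) = Re(Z)/|Z| = 0/6.944e+04 = 0.
Step 5 — Type: Im(Z) = -6.944e+04 ⇒ leading (phase φ = -90.0°).

PF = 0 (leading, φ = -90.0°)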